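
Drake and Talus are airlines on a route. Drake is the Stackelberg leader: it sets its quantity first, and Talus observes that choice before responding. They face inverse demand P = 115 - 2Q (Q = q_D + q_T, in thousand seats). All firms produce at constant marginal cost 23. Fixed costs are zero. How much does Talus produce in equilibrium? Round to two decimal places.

11.50

Solve by backward induction. Given q_D, the follower Talus maximises π_T = (115 - 2q_D - 2q_T)q_T - 23q_T.
Follower FOC: 92 - 2q_D - 4q_T = 0, so q_T(q_D) = (92 - 2q_D)/4.
The leader anticipates this reaction. Substituting into P = 115 - 2Q gives P = 69 - q_D, so π_D = (69 - q_D)q_D - 23q_D.
Maximising: ∂π_D/∂q_D = 46 - 2q_D = 0, giving q_D = 23.
Then q_T = (92 - 2·23)/4 = 23/2.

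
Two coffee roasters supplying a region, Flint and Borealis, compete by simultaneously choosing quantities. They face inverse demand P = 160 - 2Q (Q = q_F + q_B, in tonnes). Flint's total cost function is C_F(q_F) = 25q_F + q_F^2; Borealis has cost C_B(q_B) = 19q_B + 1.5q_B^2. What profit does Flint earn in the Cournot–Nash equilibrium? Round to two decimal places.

Flint's profit: π_F = (160 - 2Q)q_F - (25q_F + q_F²). Setting ∂π_F/∂q_F = 0: 135 - 6q_F - 2(q_B) = 0.
Borealis's profit: π_B = (160 - 2Q)q_B - (19q_B + (3/2)q_B²). Setting ∂π_B/∂q_B = 0: 141 - 7q_B - 2(q_F) = 0.
Best responses: q_F = (135 - 2q_B)/6, q_B = (141 - 2q_F)/7.
Substituting one into the other gives q_F = 663/38 and q_B = 288/19.
Price P = 160 - 2·(1239/38) = 1801/19.
Flint's profit: (1801/19)·(663/38) - 25·(663/38) - (663/38)² = 913.2320.

913.23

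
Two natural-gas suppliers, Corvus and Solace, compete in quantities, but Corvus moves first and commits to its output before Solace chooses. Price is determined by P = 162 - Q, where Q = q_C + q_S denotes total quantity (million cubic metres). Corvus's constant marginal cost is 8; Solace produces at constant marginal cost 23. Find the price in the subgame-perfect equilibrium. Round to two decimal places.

Solve by backward induction. Given q_C, the follower Solace maximises π_S = (162 - q_C - q_S)q_S - 23q_S.
∂π_S/∂q_S = 139 - q_C - 2q_S = 0 gives the reaction function q_S = (139 - q_C)/2.
Corvus substitutes q_S(q_C) into its own profit: π_C = q_C(162 - q_C - (139 - q_C)/2) - 8q_C = (185/2 - (1/2)q_C)q_C - 8q_C.
The leader's first-order condition 169/2 - q_C = 0 yields q_C = 169/2.
Then q_S = (139 - 169/2)/2 = 109/4.
Total output Q = 447/4, so price P = 162 - 447/4 = 201/4.

50.25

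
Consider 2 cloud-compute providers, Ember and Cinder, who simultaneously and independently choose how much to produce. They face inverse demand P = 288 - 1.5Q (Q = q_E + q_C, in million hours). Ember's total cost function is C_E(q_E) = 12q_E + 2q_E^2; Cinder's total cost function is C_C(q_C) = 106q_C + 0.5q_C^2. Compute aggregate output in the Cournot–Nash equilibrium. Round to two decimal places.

65.67

Ember's profit: π_E = (288 - 1.5Q)q_E - (12q_E + 2q_E²). Setting ∂π_E/∂q_E = 0: 276 - 7q_E - (3/2)(q_C) = 0.
Cinder's first-order condition: 182 - 4q_C - (3/2)(q_E) = 0.
So q_E = (276 - (3/2)q_C)/7 and q_C = (182 - (3/2)q_E)/4.
Substituting one into the other gives q_E = 32.2718 and q_C = 33.3981.
Total output Q = 32.2718 + 33.3981 = 65.6699.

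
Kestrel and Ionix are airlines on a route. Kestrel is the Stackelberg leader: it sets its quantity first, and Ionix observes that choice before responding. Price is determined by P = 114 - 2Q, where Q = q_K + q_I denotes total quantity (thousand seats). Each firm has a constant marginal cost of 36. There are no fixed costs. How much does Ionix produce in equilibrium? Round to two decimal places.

Solve by backward induction. Given q_K, the follower Ionix maximises π_I = (114 - 2q_K - 2q_I)q_I - 36q_I.
Setting the follower's marginal profit to zero, 78 - 2q_K - 4q_I = 0, i.e. q_I = (78 - 2q_K)/4.
Kestrel substitutes q_I(q_K) into its own profit: π_K = q_K(114 - 2q_K - (78 - 2q_K)/2) - 36q_K = (75 - q_K)q_K - 36q_K.
Leader FOC: 39 - 2q_K = 0, so q_K = 39/2.
Then q_I = (78 - 2·(39/2))/4 = 39/4.

9.75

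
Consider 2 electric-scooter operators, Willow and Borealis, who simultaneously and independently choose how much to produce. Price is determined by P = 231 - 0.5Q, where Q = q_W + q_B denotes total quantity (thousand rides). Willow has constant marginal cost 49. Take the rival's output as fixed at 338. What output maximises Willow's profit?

13

With the rival's output fixed at 338, Willow's profit is π_W = (231 - (1/2)·338 - (1/2)q_W)q_W - (49q_W) = (62 - (1/2)q_W)q_W - (49q_W).
∂π_W/∂q_W = 13 - q_W = 0, so q_W = 13.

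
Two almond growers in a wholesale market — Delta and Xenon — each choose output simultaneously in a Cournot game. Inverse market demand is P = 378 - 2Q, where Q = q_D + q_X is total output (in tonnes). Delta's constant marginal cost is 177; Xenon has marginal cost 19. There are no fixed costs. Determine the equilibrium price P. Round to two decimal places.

Delta's profit: π_D = (378 - 2Q)q_D - (177q_D). Setting ∂π_D/∂q_D = 0: 201 - 4q_D - 2(q_X) = 0.
Xenon's first-order condition: 359 - 4q_X - 2(q_D) = 0.
Best responses: q_D = (201 - 2q_X)/4, q_X = (359 - 2q_D)/4.
Substituting one into the other gives q_D = 43/6 and q_X = 517/6.
Total output Q = 280/3, so price P = 378 - 2·(280/3) = 574/3.

191.33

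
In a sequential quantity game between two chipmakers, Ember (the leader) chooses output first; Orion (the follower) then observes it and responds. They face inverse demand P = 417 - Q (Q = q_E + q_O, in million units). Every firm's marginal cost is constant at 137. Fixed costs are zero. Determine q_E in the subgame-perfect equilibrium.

140

Solve by backward induction. Given q_E, the follower Orion maximises π_O = (417 - q_E - q_O)q_O - 137q_O.
∂π_O/∂q_O = 280 - q_E - 2q_O = 0 gives the reaction function q_O = (280 - q_E)/2.
The leader anticipates this reaction. Substituting into P = 417 - Q gives P = 277 - (1/2)q_E, so π_E = (277 - (1/2)q_E)q_E - 137q_E.
Maximising: ∂π_E/∂q_E = 140 - q_E = 0, giving q_E = 140.
Then q_O = (280 - 140)/2 = 70.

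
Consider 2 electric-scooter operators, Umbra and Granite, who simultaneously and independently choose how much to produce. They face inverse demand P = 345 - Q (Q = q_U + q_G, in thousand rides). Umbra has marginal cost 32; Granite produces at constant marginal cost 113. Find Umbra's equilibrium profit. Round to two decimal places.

Umbra's profit: π_U = (345 - Q)q_U - (32q_U). Setting ∂π_U/∂q_U = 0: 313 - 2q_U - (q_G) = 0.
Granite's profit: π_G = (345 - Q)q_G - (113q_G). Setting ∂π_G/∂q_G = 0: 232 - 2q_G - (q_U) = 0.
Rearranging gives the reaction functions q_U = (313 - q_G)/2 and q_G = (232 - q_U)/2.
Substituting one into the other gives q_U = 394/3 and q_G = 151/3.
Price P = 345 - 545/3 = 490/3.
Umbra's profit: (490/3 - 32)·(394/3) = 17248.4444.

17248.44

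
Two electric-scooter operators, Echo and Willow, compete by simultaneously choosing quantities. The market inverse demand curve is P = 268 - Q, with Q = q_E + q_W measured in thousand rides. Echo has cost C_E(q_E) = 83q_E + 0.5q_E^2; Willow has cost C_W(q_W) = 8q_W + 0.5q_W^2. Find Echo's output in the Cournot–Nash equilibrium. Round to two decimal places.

Echo's profit: π_E = (268 - Q)q_E - (83q_E + (1/2)q_E²). Setting ∂π_E/∂q_E = 0: 185 - 3q_E - (q_W) = 0.
Willow's first-order condition: 260 - 3q_W - (q_E) = 0.
Rearranging gives the reaction functions q_E = (185 - q_W)/3 and q_W = (260 - q_E)/3.
Substituting one into the other gives q_E = 295/8 and q_W = 595/8.

36.88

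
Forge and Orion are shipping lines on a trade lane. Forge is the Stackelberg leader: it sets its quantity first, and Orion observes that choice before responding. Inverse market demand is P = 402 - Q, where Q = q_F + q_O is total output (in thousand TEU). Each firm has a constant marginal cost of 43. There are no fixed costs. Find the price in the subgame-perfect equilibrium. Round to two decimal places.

132.75

Solve by backward induction. Given q_F, the follower Orion maximises π_O = (402 - q_F - q_O)q_O - 43q_O.
∂π_O/∂q_O = 359 - q_F - 2q_O = 0 gives the reaction function q_O = (359 - q_F)/2.
Forge substitutes q_O(q_F) into its own profit: π_F = q_F(402 - q_F - (359 - q_F)/2) - 43q_F = (445/2 - (1/2)q_F)q_F - 43q_F.
The leader's first-order condition 359/2 - q_F = 0 yields q_F = 359/2.
Then q_O = (359 - 359/2)/2 = 359/4.
Total output Q = 1077/4, so price P = 402 - 1077/4 = 531/4.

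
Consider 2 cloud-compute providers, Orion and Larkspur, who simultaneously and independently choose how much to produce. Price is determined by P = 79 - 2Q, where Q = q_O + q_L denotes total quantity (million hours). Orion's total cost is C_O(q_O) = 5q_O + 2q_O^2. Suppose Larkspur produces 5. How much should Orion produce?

With the rival's output fixed at 5, Orion's profit is π_O = (79 - 2·5 - 2q_O)q_O - (5q_O + 2q_O²) = (69 - 2q_O)q_O - (5q_O + 2q_O²).
∂π_O/∂q_O = 64 - 8q_O = 0, so q_O = 8.

8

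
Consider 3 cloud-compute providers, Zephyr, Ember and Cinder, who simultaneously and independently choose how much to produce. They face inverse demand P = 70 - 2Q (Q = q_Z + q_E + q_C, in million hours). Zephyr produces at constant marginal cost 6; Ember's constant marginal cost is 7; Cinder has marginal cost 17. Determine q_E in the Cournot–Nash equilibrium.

9

Zephyr's profit: π_Z = (70 - 2Q)q_Z - (6q_Z). Setting ∂π_Z/∂q_Z = 0: 64 - 4q_Z - 2(q_E + q_C) = 0.
Ember's first-order condition: 63 - 4q_E - 2(q_Z + q_C) = 0.
Cinder's profit: π_C = (70 - 2Q)q_C - (17q_C). Setting ∂π_C/∂q_C = 0: 53 - 4q_C - 2(q_Z + q_E) = 0.
Adding the 3 first-order conditions: 180 − 8Q = 0, so Q = 45/2.
Back-substituting: q_Z = (64 − 45)/2 = 19/2, q_E = (63 − 45)/2 = 9, q_C = (53 − 45)/2 = 4.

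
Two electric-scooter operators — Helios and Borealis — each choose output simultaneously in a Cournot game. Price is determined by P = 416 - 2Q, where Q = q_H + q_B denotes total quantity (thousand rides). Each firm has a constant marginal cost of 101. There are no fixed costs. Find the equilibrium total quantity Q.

105

A representative firm's profit is π_i = q_i(416 - 2Q) - 101q_i.
First-order condition (treating rivals' output as given): 315 - 4q_i - 2q_j = 0.
By symmetry each firm produces the same amount; substituting q_j = q_i yields q_i = 315/6 = 105/2.
Total output Q = 105/2 + 105/2 = 105.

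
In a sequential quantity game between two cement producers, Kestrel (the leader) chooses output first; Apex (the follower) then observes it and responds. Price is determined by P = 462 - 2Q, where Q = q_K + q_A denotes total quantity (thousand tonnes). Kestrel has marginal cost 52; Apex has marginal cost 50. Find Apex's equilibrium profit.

5408

The follower Apex best-responds to any q_K: π_A = (462 - 2Q)q_A - 50q_A.
Follower FOC: 412 - 2q_K - 4q_A = 0, so q_A(q_K) = (412 - 2q_K)/4.
Kestrel substitutes q_A(q_K) into its own profit: π_K = q_K(462 - 2q_K - (412 - 2q_K)/2) - 52q_K = (256 - q_K)q_K - 52q_K.
Maximising: ∂π_K/∂q_K = 204 - 2q_K = 0, giving q_K = 102.
Then q_A = (412 - 2·102)/4 = 52.
Price P = 462 - 2·154 = 154.
Apex's profit: (154 - 50)·52 = 5408.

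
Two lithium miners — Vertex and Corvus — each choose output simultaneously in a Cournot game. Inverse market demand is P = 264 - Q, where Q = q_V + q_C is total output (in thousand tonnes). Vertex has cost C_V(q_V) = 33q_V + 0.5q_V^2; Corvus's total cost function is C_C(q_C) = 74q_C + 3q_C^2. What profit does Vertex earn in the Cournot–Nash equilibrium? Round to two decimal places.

7794.79

Vertex's profit: π_V = (264 - Q)q_V - (33q_V + (1/2)q_V²). Setting ∂π_V/∂q_V = 0: 231 - 3q_V - (q_C) = 0.
Corvus's profit: π_C = (264 - Q)q_C - (74q_C + 3q_C²). Setting ∂π_C/∂q_C = 0: 190 - 8q_C - (q_V) = 0.
Rearranging gives the reaction functions q_V = (231 - q_C)/3 and q_C = (190 - q_V)/8.
Solving the pair: q_V = 1658/23, q_C = 339/23.
Price P = 264 - 1997/23 = 177.1739.
Vertex's profit: 177.1739·(1658/23) - 33·(1658/23) - (1/2)(1658/23)² = 7794.7940.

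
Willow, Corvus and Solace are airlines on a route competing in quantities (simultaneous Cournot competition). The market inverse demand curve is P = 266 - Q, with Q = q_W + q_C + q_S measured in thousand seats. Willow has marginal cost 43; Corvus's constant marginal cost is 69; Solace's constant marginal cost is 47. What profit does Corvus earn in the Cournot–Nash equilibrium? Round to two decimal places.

1387.56

Willow's profit: π_W = (266 - Q)q_W - (43q_W). Setting ∂π_W/∂q_W = 0: 223 - 2q_W - (q_C + q_S) = 0.
Corvus's first-order condition: 197 - 2q_C - (q_W + q_S) = 0.
Solace's profit: π_S = (266 - Q)q_S - (47q_S). Setting ∂π_S/∂q_S = 0: 219 - 2q_S - (q_W + q_C) = 0.
Adding the 3 first-order conditions: 639 − 4Q = 0, so Q = 639/4.
Back-substituting: q_W = (223 − 639/4) = 253/4, q_C = (197 − 639/4) = 149/4, q_S = (219 − 639/4) = 237/4.
Price P = 266 - 639/4 = 425/4.
Corvus's profit: (425/4 - 69)·(149/4) = 1387.5625.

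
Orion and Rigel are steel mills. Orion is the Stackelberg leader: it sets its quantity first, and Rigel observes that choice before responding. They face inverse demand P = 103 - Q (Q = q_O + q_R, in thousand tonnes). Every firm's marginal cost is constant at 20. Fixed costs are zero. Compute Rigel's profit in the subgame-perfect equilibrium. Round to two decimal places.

The follower Rigel best-responds to any q_O: π_R = (103 - Q)q_R - 20q_R.
Setting the follower's marginal profit to zero, 83 - q_O - 2q_R = 0, i.e. q_R = (83 - q_O)/2.
Orion substitutes q_R(q_O) into its own profit: π_O = q_O(103 - q_O - (83 - q_O)/2) - 20q_O = (123/2 - (1/2)q_O)q_O - 20q_O.
Maximising: ∂π_O/∂q_O = 83/2 - q_O = 0, giving q_O = 83/2.
Then q_R = (83 - 83/2)/2 = 83/4.
Price P = 103 - 249/4 = 163/4.
Rigel's profit: (163/4 - 20)·(83/4) = 430.5625.

430.56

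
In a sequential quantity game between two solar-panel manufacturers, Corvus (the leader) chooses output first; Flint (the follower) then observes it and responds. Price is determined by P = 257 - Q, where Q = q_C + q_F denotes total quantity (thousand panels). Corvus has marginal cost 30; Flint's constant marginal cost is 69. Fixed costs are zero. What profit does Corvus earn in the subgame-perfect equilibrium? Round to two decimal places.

8844.50

The follower Flint best-responds to any q_C: π_F = (257 - Q)q_F - 69q_F.
Setting the follower's marginal profit to zero, 188 - q_C - 2q_F = 0, i.e. q_F = (188 - q_C)/2.
Corvus substitutes q_F(q_C) into its own profit: π_C = q_C(257 - q_C - (188 - q_C)/2) - 30q_C = (163 - (1/2)q_C)q_C - 30q_C.
The leader's first-order condition 133 - q_C = 0 yields q_C = 133.
Then q_F = (188 - 133)/2 = 55/2.
Price P = 257 - 321/2 = 193/2.
Corvus's profit: (193/2 - 30)·133 = 8844.5000.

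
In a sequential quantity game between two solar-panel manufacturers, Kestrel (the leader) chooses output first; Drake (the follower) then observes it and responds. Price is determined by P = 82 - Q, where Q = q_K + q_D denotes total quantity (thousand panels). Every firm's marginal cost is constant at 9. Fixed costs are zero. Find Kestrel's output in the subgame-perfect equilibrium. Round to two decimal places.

The follower Drake best-responds to any q_K: π_D = (82 - Q)q_D - 9q_D.
Setting the follower's marginal profit to zero, 73 - q_K - 2q_D = 0, i.e. q_D = (73 - q_K)/2.
The leader anticipates this reaction. Substituting into P = 82 - Q gives P = 91/2 - (1/2)q_K, so π_K = (91/2 - (1/2)q_K)q_K - 9q_K.
Maximising: ∂π_K/∂q_K = 73/2 - q_K = 0, giving q_K = 73/2.
Then q_D = (73 - 73/2)/2 = 73/4.

36.50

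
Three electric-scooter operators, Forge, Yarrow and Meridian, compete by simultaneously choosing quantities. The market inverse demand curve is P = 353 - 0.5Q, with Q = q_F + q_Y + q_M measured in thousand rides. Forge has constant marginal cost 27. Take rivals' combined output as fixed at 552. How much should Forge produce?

50

With rivals' combined output fixed at 552, Forge's profit is π_F = (353 - (1/2)·552 - (1/2)q_F)q_F - (27q_F) = (77 - (1/2)q_F)q_F - (27q_F).
∂π_F/∂q_F = 50 - q_F = 0, so q_F = 50.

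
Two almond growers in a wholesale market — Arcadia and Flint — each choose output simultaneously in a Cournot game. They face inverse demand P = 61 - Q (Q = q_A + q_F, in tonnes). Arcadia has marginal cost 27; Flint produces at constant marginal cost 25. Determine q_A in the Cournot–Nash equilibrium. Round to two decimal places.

Arcadia's profit: π_A = (61 - Q)q_A - (27q_A). Setting ∂π_A/∂q_A = 0: 34 - 2q_A - (q_F) = 0.
Flint's profit: π_F = (61 - Q)q_F - (25q_F). Setting ∂π_F/∂q_F = 0: 36 - 2q_F - (q_A) = 0.
Rearranging gives the reaction functions q_A = (34 - q_F)/2 and q_F = (36 - q_A)/2.
Solving the pair: q_A = 32/3, q_F = 38/3.

10.67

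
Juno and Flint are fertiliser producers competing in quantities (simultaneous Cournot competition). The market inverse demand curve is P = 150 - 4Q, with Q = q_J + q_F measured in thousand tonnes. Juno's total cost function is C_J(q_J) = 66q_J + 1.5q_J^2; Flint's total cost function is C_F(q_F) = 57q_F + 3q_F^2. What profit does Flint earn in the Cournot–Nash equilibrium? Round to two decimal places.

173.48

Juno's profit: π_J = (150 - 4Q)q_J - (66q_J + (3/2)q_J²). Setting ∂π_J/∂q_J = 0: 84 - 11q_J - 4(q_F) = 0.
Flint's profit: π_F = (150 - 4Q)q_F - (57q_F + 3q_F²). Setting ∂π_F/∂q_F = 0: 93 - 14q_F - 4(q_J) = 0.
So q_J = (84 - 4q_F)/11 and q_F = (93 - 4q_J)/14.
Substituting one into the other gives q_J = 134/23 and q_F = 229/46.
Price P = 150 - 4·(497/46) = 106.7826.
Flint's profit: 106.7826·(229/46) - 57·(229/46) - 3(229/46)² = 173.4816.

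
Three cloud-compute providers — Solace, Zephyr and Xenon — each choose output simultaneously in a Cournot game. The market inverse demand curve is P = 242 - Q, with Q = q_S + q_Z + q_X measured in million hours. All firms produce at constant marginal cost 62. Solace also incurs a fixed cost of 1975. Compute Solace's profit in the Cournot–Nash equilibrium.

A representative firm's profit is π_i = q_i(242 - Q) - 62q_i.
Setting ∂π_i/∂q_i = 0 with rivals' quantities fixed: 180 - 2q_i - Σ_{j≠i} q_j = 0.
By symmetry each firm produces the same amount; substituting Σ_{j≠i} q_j = 2q_i yields q_i = 180/4 = 45.
Price P = 242 - 135 = 107.
Solace's profit: (107 - 62)·45 - 1975 = 50.

50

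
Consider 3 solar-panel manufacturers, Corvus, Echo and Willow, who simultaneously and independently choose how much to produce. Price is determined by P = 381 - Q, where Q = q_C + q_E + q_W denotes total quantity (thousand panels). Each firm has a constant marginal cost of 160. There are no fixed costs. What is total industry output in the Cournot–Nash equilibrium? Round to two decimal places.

165.75

A representative firm's profit is π_i = q_i(381 - Q) - 160q_i.
Setting ∂π_i/∂q_i = 0 with rivals' quantities fixed: 221 - 2q_i - Σ_{j≠i} q_j = 0.
By symmetry each firm produces the same amount; substituting Σ_{j≠i} q_j = 2q_i yields q_i = 221/4.
Total output Q = 221/4 + 221/4 + 221/4 = 663/4.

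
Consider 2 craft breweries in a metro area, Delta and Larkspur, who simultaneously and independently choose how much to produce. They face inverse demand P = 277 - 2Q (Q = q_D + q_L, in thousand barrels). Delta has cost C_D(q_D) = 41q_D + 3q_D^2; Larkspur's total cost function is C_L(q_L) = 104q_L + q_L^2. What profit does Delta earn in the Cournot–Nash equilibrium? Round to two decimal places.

Delta's profit: π_D = (277 - 2Q)q_D - (41q_D + 3q_D²). Setting ∂π_D/∂q_D = 0: 236 - 10q_D - 2(q_L) = 0.
Larkspur's profit: π_L = (277 - 2Q)q_L - (104q_L + q_L²). Setting ∂π_L/∂q_L = 0: 173 - 6q_L - 2(q_D) = 0.
So q_D = (236 - 2q_L)/10 and q_L = (173 - 2q_D)/6.
Substituting one into the other gives q_D = 535/28 and q_L = 629/28.
Price P = 277 - 2·(291/7) = 1357/7.
Delta's profit: (1357/7)·(535/28) - 41·(535/28) - 3(535/28)² = 1825.4145.

1825.41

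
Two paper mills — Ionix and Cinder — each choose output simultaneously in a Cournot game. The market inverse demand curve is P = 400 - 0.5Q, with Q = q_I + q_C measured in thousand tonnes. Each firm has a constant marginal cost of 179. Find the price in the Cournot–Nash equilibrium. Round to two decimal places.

252.67

Each firm earns π_i = (400 - 0.5Q)q_i - 179q_i.
First-order condition (treating rivals' output as given): 221 - q_i - (1/2)q_j = 0.
With identical firms every q_j equals q_i, so q_j = q_i and 221 = (3/2)q_i, giving q_i = 442/3.
Total output Q = 884/3, so price P = 400 - (1/2)·(884/3) = 758/3.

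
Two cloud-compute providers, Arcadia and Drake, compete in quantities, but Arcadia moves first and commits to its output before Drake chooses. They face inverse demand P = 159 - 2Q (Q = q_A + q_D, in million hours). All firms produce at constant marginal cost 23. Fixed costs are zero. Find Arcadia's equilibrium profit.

Solve by backward induction. Given q_A, the follower Drake maximises π_D = (159 - 2q_A - 2q_D)q_D - 23q_D.
Setting the follower's marginal profit to zero, 136 - 2q_A - 4q_D = 0, i.e. q_D = (136 - 2q_A)/4.
Arcadia substitutes q_D(q_A) into its own profit: π_A = q_A(159 - 2q_A - (136 - 2q_A)/2) - 23q_A = (91 - q_A)q_A - 23q_A.
Leader FOC: 68 - 2q_A = 0, so q_A = 34.
Then q_D = (136 - 2·34)/4 = 17.
Price P = 159 - 2·51 = 57.
Arcadia's profit: (57 - 23)·34 = 1156.

1156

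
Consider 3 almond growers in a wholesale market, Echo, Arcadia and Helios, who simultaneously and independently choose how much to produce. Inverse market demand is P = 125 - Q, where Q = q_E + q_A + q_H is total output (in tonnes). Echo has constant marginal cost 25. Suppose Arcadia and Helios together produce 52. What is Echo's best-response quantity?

24

With rivals' combined output fixed at 52, Echo's profit is π_E = (125 - 52 - q_E)q_E - (25q_E) = (73 - q_E)q_E - (25q_E).
∂π_E/∂q_E = 48 - 2q_E = 0, so q_E = 24.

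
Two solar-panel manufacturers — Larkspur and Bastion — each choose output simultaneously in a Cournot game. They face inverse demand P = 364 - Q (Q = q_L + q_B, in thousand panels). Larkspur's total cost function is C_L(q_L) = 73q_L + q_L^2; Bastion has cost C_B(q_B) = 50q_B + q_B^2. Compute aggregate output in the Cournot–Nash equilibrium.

121

Larkspur's profit: π_L = (364 - Q)q_L - (73q_L + q_L²). Setting ∂π_L/∂q_L = 0: 291 - 4q_L - (q_B) = 0.
Bastion's first-order condition: 314 - 4q_B - (q_L) = 0.
Rearranging gives the reaction functions q_L = (291 - q_B)/4 and q_B = (314 - q_L)/4.
Substituting one into the other gives q_L = 170/3 and q_B = 193/3.
Total output Q = 170/3 + 193/3 = 121.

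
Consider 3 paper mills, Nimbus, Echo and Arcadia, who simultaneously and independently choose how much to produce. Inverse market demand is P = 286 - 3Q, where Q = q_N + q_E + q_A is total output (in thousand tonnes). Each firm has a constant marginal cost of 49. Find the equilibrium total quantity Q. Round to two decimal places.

59.25

Each firm earns π_i = (286 - 3Q)q_i - 49q_i.
First-order condition (treating rivals' output as given): 237 - 6q_i - 3·Σ_{j≠i} q_j = 0.
By symmetry each firm produces the same amount; substituting Σ_{j≠i} q_j = 2q_i yields q_i = 237/12 = 79/4.
Total output Q = 79/4 + 79/4 + 79/4 = 237/4.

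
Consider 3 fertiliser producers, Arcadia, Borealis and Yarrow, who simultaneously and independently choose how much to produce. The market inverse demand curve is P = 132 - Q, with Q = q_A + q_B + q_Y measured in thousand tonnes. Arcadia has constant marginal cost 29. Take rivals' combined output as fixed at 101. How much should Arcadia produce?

With rivals' combined output fixed at 101, Arcadia's profit is π_A = (132 - 101 - q_A)q_A - (29q_A) = (31 - q_A)q_A - (29q_A).
∂π_A/∂q_A = 2 - 2q_A = 0, so q_A = 1.

1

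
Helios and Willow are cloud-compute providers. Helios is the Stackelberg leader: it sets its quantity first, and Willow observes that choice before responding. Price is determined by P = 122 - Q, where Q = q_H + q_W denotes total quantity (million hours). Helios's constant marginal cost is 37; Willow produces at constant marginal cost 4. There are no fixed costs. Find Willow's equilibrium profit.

2116

Solve by backward induction. Given q_H, the follower Willow maximises π_W = (122 - q_H - q_W)q_W - 4q_W.
Setting the follower's marginal profit to zero, 118 - q_H - 2q_W = 0, i.e. q_W = (118 - q_H)/2.
The leader anticipates this reaction. Substituting into P = 122 - Q gives P = 63 - (1/2)q_H, so π_H = (63 - (1/2)q_H)q_H - 37q_H.
The leader's first-order condition 26 - q_H = 0 yields q_H = 26.
Then q_W = (118 - 26)/2 = 46.
Price P = 122 - 72 = 50.
Willow's profit: (50 - 4)·46 = 2116.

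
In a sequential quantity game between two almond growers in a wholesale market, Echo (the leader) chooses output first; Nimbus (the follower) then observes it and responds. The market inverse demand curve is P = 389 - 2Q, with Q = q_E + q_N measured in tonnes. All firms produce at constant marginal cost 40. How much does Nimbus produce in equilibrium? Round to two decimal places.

Solve by backward induction. Given q_E, the follower Nimbus maximises π_N = (389 - 2q_E - 2q_N)q_N - 40q_N.
∂π_N/∂q_N = 349 - 2q_E - 4q_N = 0 gives the reaction function q_N = (349 - 2q_E)/4.
The leader anticipates this reaction. Substituting into P = 389 - 2Q gives P = 429/2 - q_E, so π_E = (429/2 - q_E)q_E - 40q_E.
Leader FOC: 349/2 - 2q_E = 0, so q_E = 349/4.
Then q_N = (349 - 2·(349/4))/4 = 349/8.

43.63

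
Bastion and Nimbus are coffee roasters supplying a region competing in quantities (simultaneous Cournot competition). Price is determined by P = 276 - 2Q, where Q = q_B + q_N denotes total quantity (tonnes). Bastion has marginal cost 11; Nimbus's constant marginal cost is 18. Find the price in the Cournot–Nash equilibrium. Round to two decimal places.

Bastion's profit: π_B = (276 - 2Q)q_B - (11q_B). Setting ∂π_B/∂q_B = 0: 265 - 4q_B - 2(q_N) = 0.
Nimbus's profit: π_N = (276 - 2Q)q_N - (18q_N). Setting ∂π_N/∂q_N = 0: 258 - 4q_N - 2(q_B) = 0.
Best responses: q_B = (265 - 2q_N)/4, q_N = (258 - 2q_B)/4.
Substituting one into the other gives q_B = 136/3 and q_N = 251/6.
Total output Q = 523/6, so price P = 276 - 2·(523/6) = 305/3.

101.67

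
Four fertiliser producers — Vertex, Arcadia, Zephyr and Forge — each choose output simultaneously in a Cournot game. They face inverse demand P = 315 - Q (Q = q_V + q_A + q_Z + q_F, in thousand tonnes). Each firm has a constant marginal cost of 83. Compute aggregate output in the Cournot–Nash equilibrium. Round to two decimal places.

Each firm earns π_i = (315 - Q)q_i - 83q_i.
First-order condition (treating rivals' output as given): 232 - 2q_i - Σ_{j≠i} q_j = 0.
By symmetry each firm produces the same amount; substituting Σ_{j≠i} q_j = 3q_i yields q_i = 232/5.
Total output Q = 232/5 + 232/5 + 232/5 + 232/5 = 928/5.

185.60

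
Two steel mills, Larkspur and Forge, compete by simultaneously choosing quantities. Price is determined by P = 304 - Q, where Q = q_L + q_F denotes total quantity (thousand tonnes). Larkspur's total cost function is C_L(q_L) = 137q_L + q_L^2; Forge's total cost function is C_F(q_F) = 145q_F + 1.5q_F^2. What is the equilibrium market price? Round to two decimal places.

243.74

Larkspur's profit: π_L = (304 - Q)q_L - (137q_L + q_L²). Setting ∂π_L/∂q_L = 0: 167 - 4q_L - (q_F) = 0.
Forge's first-order condition: 159 - 5q_F - (q_L) = 0.
So q_L = (167 - q_F)/4 and q_F = (159 - q_L)/5.
Substituting one into the other gives q_L = 676/19 and q_F = 469/19.
Total output Q = 1145/19, so price P = 304 - 1145/19 = 243.7368.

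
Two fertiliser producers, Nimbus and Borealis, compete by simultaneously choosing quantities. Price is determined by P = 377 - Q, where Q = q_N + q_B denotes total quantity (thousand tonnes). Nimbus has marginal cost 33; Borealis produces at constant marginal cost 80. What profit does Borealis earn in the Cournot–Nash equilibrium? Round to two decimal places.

6944.44

Nimbus's profit: π_N = (377 - Q)q_N - (33q_N). Setting ∂π_N/∂q_N = 0: 344 - 2q_N - (q_B) = 0.
Borealis's first-order condition: 297 - 2q_B - (q_N) = 0.
Best responses: q_N = (344 - q_B)/2, q_B = (297 - q_N)/2.
Substituting one into the other gives q_N = 391/3 and q_B = 250/3.
Price P = 377 - 641/3 = 490/3.
Borealis's profit: (490/3 - 80)·(250/3) = 6944.4444.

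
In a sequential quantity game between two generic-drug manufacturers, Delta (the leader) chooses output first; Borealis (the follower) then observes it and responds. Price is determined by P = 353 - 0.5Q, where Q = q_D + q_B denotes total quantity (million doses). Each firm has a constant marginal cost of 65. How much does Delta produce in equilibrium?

The follower Borealis best-responds to any q_D: π_B = (353 - 0.5Q)q_B - 65q_B.
Setting the follower's marginal profit to zero, 288 - (1/2)q_D - q_B = 0, i.e. q_B = (288 - (1/2)q_D).
Delta substitutes q_B(q_D) into its own profit: π_D = q_D(353 - (1/2)q_D - (288 - (1/2)q_D)/2) - 65q_D = (209 - (1/4)q_D)q_D - 65q_D.
The leader's first-order condition 144 - (1/2)q_D = 0 yields q_D = 288.
Then q_B = (288 - (1/2)·288) = 144.

288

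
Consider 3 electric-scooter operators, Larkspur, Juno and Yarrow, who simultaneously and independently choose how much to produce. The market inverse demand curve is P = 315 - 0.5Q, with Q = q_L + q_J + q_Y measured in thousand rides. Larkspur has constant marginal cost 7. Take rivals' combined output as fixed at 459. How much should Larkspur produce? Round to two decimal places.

78.50

With rivals' combined output fixed at 459, Larkspur's profit is π_L = (315 - (1/2)·459 - (1/2)q_L)q_L - (7q_L) = (171/2 - (1/2)q_L)q_L - (7q_L).
∂π_L/∂q_L = 157/2 - q_L = 0, so q_L = 157/2.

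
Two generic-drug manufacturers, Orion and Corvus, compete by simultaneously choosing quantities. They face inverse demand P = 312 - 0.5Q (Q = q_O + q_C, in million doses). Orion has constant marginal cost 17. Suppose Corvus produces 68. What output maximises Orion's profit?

With the rival's output fixed at 68, Orion's profit is π_O = (312 - (1/2)·68 - (1/2)q_O)q_O - (17q_O) = (278 - (1/2)q_O)q_O - (17q_O).
∂π_O/∂q_O = 261 - q_O = 0, so q_O = 261.

261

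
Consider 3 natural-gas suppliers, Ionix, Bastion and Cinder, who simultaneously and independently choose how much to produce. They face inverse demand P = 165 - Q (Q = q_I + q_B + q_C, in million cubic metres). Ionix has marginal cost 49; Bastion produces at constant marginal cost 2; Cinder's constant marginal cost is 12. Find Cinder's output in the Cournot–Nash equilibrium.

45

Ionix's profit: π_I = (165 - Q)q_I - (49q_I). Setting ∂π_I/∂q_I = 0: 116 - 2q_I - (q_B + q_C) = 0.
Bastion's first-order condition: 163 - 2q_B - (q_I + q_C) = 0.
Cinder's profit: π_C = (165 - Q)q_C - (12q_C). Setting ∂π_C/∂q_C = 0: 153 - 2q_C - (q_I + q_B) = 0.
Adding the 3 first-order conditions: 432 − 4Q = 0, so Q = 108.
Back-substituting: q_I = (116 − 108) = 8, q_B = (163 − 108) = 55, q_C = (153 − 108) = 45.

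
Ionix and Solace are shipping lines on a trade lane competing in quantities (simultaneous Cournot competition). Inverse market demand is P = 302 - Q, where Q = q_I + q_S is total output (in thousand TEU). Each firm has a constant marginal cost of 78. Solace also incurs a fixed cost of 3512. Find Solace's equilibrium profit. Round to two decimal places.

A representative firm's profit is π_i = q_i(302 - Q) - 78q_i.
First-order condition (treating rivals' output as given): 224 - 2q_i - q_j = 0.
With identical firms every q_j equals q_i, so q_j = q_i and 224 = 3q_i, giving q_i = 224/3.
Price P = 302 - 448/3 = 458/3.
Solace's profit: (458/3 - 78)·(224/3) - 3512 = 2063.1111.

2063.11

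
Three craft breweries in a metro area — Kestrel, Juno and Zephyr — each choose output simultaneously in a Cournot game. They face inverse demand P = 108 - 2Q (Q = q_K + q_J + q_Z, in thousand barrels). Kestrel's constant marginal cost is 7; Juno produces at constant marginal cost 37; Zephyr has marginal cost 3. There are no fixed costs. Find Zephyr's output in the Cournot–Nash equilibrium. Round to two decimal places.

Kestrel's profit: π_K = (108 - 2Q)q_K - (7q_K). Setting ∂π_K/∂q_K = 0: 101 - 4q_K - 2(q_J + q_Z) = 0.
Juno's profit: π_J = (108 - 2Q)q_J - (37q_J). Setting ∂π_J/∂q_J = 0: 71 - 4q_J - 2(q_K + q_Z) = 0.
Zephyr's profit: π_Z = (108 - 2Q)q_Z - (3q_Z). Setting ∂π_Z/∂q_Z = 0: 105 - 4q_Z - 2(q_K + q_J) = 0.
Adding the 3 conditions: 277 − 4Q − 4Q = 0, i.e. Q = 277/8.
Back-substituting: q_K = (101 − 277/4)/2 = 127/8, q_J = (71 − 277/4)/2 = 7/8, q_Z = (105 − 277/4)/2 = 143/8.

17.88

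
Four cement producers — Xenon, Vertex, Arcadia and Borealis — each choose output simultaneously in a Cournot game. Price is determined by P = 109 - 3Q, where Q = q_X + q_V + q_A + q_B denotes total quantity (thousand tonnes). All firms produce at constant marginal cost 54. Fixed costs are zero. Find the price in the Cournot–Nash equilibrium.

65

A representative firm's profit is π_i = q_i(109 - 3Q) - 54q_i.
First-order condition (treating rivals' output as given): 55 - 6q_i - 3·Σ_{j≠i} q_j = 0.
By symmetry each firm produces the same amount; substituting Σ_{j≠i} q_j = 3q_i yields q_i = 55/15 = 11/3.
Total output Q = 44/3, so price P = 109 - 3·(44/3) = 65.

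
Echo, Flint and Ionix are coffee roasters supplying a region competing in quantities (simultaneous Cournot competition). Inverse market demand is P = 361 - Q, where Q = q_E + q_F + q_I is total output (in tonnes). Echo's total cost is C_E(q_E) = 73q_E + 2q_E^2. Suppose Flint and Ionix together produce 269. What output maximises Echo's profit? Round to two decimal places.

3.17

With rivals' combined output fixed at 269, Echo's profit is π_E = (361 - 269 - q_E)q_E - (73q_E + 2q_E²) = (92 - q_E)q_E - (73q_E + 2q_E²).
∂π_E/∂q_E = 19 - 6q_E = 0, so q_E = 19/6.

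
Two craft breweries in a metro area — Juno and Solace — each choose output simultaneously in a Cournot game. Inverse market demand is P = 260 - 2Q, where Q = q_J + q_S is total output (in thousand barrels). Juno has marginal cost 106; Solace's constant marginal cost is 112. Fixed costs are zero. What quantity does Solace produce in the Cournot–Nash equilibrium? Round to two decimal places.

Juno's profit: π_J = (260 - 2Q)q_J - (106q_J). Setting ∂π_J/∂q_J = 0: 154 - 4q_J - 2(q_S) = 0.
Solace's first-order condition: 148 - 4q_S - 2(q_J) = 0.
So q_J = (154 - 2q_S)/4 and q_S = (148 - 2q_J)/4.
Substituting one into the other gives q_J = 80/3 and q_S = 71/3.

23.67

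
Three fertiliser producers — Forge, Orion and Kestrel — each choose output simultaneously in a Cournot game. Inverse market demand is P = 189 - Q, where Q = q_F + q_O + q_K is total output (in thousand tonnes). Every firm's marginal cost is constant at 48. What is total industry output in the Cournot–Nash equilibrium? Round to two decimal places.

105.75

Each firm earns π_i = (189 - Q)q_i - 48q_i.
Setting ∂π_i/∂q_i = 0 with rivals' quantities fixed: 141 - 2q_i - Σ_{j≠i} q_j = 0.
With identical firms every q_j equals q_i, so Σ_{j≠i} q_j = 2q_i and 141 = 4q_i, giving q_i = 141/4.
Total output Q = 141/4 + 141/4 + 141/4 = 423/4.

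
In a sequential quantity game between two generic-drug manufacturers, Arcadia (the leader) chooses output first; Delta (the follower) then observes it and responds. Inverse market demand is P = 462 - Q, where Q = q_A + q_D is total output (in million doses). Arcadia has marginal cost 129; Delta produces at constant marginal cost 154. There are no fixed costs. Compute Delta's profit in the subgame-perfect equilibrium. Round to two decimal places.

4160.25

The follower Delta best-responds to any q_A: π_D = (462 - Q)q_D - 154q_D.
∂π_D/∂q_D = 308 - q_A - 2q_D = 0 gives the reaction function q_D = (308 - q_A)/2.
The leader anticipates this reaction. Substituting into P = 462 - Q gives P = 308 - (1/2)q_A, so π_A = (308 - (1/2)q_A)q_A - 129q_A.
The leader's first-order condition 179 - q_A = 0 yields q_A = 179.
Then q_D = (308 - 179)/2 = 129/2.
Price P = 462 - 487/2 = 437/2.
Delta's profit: (437/2 - 154)·(129/2) = 4160.2500.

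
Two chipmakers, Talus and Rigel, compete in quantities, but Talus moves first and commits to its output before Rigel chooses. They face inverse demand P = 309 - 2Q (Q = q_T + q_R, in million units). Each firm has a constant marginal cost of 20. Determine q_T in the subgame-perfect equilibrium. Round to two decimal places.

Solve by backward induction. Given q_T, the follower Rigel maximises π_R = (309 - 2q_T - 2q_R)q_R - 20q_R.
Setting the follower's marginal profit to zero, 289 - 2q_T - 4q_R = 0, i.e. q_R = (289 - 2q_T)/4.
Talus substitutes q_R(q_T) into its own profit: π_T = q_T(309 - 2q_T - (289 - 2q_T)/2) - 20q_T = (329/2 - q_T)q_T - 20q_T.
Maximising: ∂π_T/∂q_T = 289/2 - 2q_T = 0, giving q_T = 289/4.
Then q_R = (289 - 2·(289/4))/4 = 289/8.

72.25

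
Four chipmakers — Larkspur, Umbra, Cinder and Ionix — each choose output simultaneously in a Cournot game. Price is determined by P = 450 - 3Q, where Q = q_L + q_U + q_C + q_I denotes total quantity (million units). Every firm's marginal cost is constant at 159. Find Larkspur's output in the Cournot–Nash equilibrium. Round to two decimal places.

A representative firm's profit is π_i = q_i(450 - 3Q) - 159q_i.
First-order condition (treating rivals' output as given): 291 - 6q_i - 3·Σ_{j≠i} q_j = 0.
By symmetry each firm produces the same amount; substituting Σ_{j≠i} q_j = 3q_i yields q_i = 291/15 = 97/5.

19.40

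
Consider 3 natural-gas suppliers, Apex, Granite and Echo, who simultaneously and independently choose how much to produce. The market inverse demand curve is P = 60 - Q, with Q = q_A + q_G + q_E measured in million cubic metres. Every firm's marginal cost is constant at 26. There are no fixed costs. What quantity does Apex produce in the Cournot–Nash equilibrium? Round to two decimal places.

Each firm earns π_i = (60 - Q)q_i - 26q_i.
First-order condition (treating rivals' output as given): 34 - 2q_i - Σ_{j≠i} q_j = 0.
By symmetry each firm produces the same amount; substituting Σ_{j≠i} q_j = 2q_i yields q_i = 34/4 = 17/2.

8.50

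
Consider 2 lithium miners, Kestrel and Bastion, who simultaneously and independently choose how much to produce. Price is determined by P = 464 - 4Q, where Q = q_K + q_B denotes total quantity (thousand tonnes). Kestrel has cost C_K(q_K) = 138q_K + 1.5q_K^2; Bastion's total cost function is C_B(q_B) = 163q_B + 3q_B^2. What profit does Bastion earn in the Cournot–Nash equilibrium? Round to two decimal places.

1480.59

Kestrel's profit: π_K = (464 - 4Q)q_K - (138q_K + (3/2)q_K²). Setting ∂π_K/∂q_K = 0: 326 - 11q_K - 4(q_B) = 0.
Bastion's profit: π_B = (464 - 4Q)q_B - (163q_B + 3q_B²). Setting ∂π_B/∂q_B = 0: 301 - 14q_B - 4(q_K) = 0.
So q_K = (326 - 4q_B)/11 and q_B = (301 - 4q_K)/14.
Substituting one into the other gives q_K = 560/23 and q_B = 669/46.
Price P = 464 - 4·(1789/46) = 308.4348.
Bastion's profit: 308.4348·(669/46) - 163·(669/46) - 3(669/46)² = 1480.5893.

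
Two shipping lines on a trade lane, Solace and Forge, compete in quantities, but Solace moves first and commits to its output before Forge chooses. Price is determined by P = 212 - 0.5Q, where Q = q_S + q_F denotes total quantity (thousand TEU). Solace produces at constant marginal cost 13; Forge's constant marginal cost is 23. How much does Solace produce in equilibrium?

209

Solve by backward induction. Given q_S, the follower Forge maximises π_F = (212 - (1/2)q_S - (1/2)q_F)q_F - 23q_F.
Setting the follower's marginal profit to zero, 189 - (1/2)q_S - q_F = 0, i.e. q_F = (189 - (1/2)q_S).
The leader anticipates this reaction. Substituting into P = 212 - 0.5Q gives P = 235/2 - (1/4)q_S, so π_S = (235/2 - (1/4)q_S)q_S - 13q_S.
Maximising: ∂π_S/∂q_S = 209/2 - (1/2)q_S = 0, giving q_S = 209.
Then q_F = (189 - (1/2)·209) = 169/2.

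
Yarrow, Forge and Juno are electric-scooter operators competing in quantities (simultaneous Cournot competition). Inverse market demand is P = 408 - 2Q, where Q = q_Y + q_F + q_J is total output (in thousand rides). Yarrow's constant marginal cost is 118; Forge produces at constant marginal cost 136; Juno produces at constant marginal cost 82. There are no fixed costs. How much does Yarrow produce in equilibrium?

Yarrow's profit: π_Y = (408 - 2Q)q_Y - (118q_Y). Setting ∂π_Y/∂q_Y = 0: 290 - 4q_Y - 2(q_F + q_J) = 0.
Forge's first-order condition: 272 - 4q_F - 2(q_Y + q_J) = 0.
Juno's first-order condition: 326 - 4q_J - 2(q_Y + q_F) = 0.
Adding the 3 first-order conditions: 888 − 8Q = 0, so Q = 111.
Back-substituting: q_Y = (290 − 222)/2 = 34, q_F = (272 − 222)/2 = 25, q_J = (326 − 222)/2 = 52.

34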